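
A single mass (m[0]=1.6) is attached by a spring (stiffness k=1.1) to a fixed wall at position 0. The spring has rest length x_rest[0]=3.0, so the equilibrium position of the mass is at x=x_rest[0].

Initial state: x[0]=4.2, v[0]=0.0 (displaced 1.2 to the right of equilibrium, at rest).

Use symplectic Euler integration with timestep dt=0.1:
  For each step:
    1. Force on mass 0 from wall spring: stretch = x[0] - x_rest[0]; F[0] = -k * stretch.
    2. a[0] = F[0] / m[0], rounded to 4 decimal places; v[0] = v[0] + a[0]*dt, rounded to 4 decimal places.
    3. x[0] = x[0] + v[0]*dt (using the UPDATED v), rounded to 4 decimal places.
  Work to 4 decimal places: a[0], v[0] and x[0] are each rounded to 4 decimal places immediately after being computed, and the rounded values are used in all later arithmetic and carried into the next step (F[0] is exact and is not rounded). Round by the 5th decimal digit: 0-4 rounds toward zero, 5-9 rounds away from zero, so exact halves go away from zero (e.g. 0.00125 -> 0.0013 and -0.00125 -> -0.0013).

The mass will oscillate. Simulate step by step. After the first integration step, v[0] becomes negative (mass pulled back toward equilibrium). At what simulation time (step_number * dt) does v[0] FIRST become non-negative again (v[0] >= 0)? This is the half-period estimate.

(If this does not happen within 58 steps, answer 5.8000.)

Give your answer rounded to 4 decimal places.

Step 0: x=[4.2000] v=[0.0000]
Step 1: x=[4.1918] v=[-0.0825]
Step 2: x=[4.1754] v=[-0.1644]
Step 3: x=[4.1509] v=[-0.2452]
Step 4: x=[4.1185] v=[-0.3243]
Step 5: x=[4.0784] v=[-0.4012]
Step 6: x=[4.0309] v=[-0.4753]
Step 7: x=[3.9763] v=[-0.5462]
Step 8: x=[3.9150] v=[-0.6133]
Step 9: x=[3.8474] v=[-0.6762]
Step 10: x=[3.7740] v=[-0.7345]
Step 11: x=[3.6952] v=[-0.7877]
Step 12: x=[3.6117] v=[-0.8355]
Step 13: x=[3.5239] v=[-0.8776]
Step 14: x=[3.4325] v=[-0.9136]
Step 15: x=[3.3382] v=[-0.9433]
Step 16: x=[3.2415] v=[-0.9666]
Step 17: x=[3.1432] v=[-0.9832]
Step 18: x=[3.0439] v=[-0.9931]
Step 19: x=[2.9443] v=[-0.9961]
Step 20: x=[2.8451] v=[-0.9923]
Step 21: x=[2.7469] v=[-0.9817]
Step 22: x=[2.6505] v=[-0.9643]
Step 23: x=[2.5565] v=[-0.9403]
Step 24: x=[2.4655] v=[-0.9098]
Step 25: x=[2.3782] v=[-0.8731]
Step 26: x=[2.2952] v=[-0.8304]
Step 27: x=[2.2170] v=[-0.7819]
Step 28: x=[2.1442] v=[-0.7281]
Step 29: x=[2.0773] v=[-0.6693]
Step 30: x=[2.0167] v=[-0.6059]
Step 31: x=[1.9629] v=[-0.5383]
Step 32: x=[1.9162] v=[-0.4670]
Step 33: x=[1.8770] v=[-0.3925]
Step 34: x=[1.8455] v=[-0.3153]
Step 35: x=[1.8219] v=[-0.2359]
Step 36: x=[1.8064] v=[-0.1549]
Step 37: x=[1.7991] v=[-0.0728]
Step 38: x=[1.8001] v=[0.0098]
First v>=0 after going negative at step 38, time=3.8000

Answer: 3.8000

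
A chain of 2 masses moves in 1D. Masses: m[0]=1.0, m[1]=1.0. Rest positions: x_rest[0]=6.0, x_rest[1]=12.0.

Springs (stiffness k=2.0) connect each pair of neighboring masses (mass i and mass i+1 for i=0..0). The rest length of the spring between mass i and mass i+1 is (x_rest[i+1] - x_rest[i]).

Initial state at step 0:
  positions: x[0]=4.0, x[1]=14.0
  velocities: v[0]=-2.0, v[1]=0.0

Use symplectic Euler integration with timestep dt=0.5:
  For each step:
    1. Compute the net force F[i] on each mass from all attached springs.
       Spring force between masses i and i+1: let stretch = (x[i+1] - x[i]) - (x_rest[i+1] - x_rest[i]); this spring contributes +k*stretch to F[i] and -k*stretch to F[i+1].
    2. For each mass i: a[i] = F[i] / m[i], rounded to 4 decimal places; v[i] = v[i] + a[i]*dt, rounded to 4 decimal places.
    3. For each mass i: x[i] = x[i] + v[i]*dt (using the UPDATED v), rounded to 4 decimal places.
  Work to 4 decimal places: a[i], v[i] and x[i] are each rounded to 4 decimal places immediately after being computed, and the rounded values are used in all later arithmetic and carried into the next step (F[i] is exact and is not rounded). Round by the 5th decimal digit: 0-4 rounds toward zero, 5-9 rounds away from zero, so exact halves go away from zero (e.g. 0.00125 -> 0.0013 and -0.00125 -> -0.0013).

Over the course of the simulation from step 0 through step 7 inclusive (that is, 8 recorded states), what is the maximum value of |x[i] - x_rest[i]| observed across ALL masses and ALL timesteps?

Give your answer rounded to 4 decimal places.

Answer: 5.0000

Derivation:
Step 0: x=[4.0000 14.0000] v=[-2.0000 0.0000]
Step 1: x=[5.0000 12.0000] v=[2.0000 -4.0000]
Step 2: x=[6.5000 9.5000] v=[3.0000 -5.0000]
Step 3: x=[6.5000 8.5000] v=[0.0000 -2.0000]
Step 4: x=[4.5000 9.5000] v=[-4.0000 2.0000]
Step 5: x=[2.0000 11.0000] v=[-5.0000 3.0000]
Step 6: x=[1.0000 11.0000] v=[-2.0000 0.0000]
Step 7: x=[2.0000 9.0000] v=[2.0000 -4.0000]
Max displacement = 5.0000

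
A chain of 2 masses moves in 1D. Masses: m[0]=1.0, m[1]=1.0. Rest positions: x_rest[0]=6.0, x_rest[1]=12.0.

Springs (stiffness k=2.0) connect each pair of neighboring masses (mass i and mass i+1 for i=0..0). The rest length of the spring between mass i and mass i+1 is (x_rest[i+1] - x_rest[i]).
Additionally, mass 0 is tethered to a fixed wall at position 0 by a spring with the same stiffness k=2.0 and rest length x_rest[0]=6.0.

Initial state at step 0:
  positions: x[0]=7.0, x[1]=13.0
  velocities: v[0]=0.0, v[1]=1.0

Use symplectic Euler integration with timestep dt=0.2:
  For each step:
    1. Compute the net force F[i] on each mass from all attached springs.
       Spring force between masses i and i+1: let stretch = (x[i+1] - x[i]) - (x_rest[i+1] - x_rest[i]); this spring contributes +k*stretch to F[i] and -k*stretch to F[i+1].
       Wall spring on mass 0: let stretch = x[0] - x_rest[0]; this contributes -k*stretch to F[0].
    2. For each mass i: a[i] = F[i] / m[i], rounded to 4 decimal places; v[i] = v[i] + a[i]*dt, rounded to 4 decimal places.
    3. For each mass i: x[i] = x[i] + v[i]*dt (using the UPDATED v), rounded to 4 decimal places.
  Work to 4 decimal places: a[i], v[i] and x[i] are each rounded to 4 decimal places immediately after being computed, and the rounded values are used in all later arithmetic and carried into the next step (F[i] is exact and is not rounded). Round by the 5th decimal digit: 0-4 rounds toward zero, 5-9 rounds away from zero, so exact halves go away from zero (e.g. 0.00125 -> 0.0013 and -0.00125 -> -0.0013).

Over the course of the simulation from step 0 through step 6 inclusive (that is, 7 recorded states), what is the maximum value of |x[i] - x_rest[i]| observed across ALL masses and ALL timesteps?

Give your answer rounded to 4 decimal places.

Step 0: x=[7.0000 13.0000] v=[0.0000 1.0000]
Step 1: x=[6.9200 13.2000] v=[-0.4000 1.0000]
Step 2: x=[6.7888 13.3776] v=[-0.6560 0.8880]
Step 3: x=[6.6416 13.5081] v=[-0.7360 0.6525]
Step 4: x=[6.5124 13.5693] v=[-0.6460 0.3059]
Step 5: x=[6.4268 13.5459] v=[-0.4282 -0.1169]
Step 6: x=[6.3965 13.4330] v=[-0.1513 -0.5645]
Max displacement = 1.5693

Answer: 1.5693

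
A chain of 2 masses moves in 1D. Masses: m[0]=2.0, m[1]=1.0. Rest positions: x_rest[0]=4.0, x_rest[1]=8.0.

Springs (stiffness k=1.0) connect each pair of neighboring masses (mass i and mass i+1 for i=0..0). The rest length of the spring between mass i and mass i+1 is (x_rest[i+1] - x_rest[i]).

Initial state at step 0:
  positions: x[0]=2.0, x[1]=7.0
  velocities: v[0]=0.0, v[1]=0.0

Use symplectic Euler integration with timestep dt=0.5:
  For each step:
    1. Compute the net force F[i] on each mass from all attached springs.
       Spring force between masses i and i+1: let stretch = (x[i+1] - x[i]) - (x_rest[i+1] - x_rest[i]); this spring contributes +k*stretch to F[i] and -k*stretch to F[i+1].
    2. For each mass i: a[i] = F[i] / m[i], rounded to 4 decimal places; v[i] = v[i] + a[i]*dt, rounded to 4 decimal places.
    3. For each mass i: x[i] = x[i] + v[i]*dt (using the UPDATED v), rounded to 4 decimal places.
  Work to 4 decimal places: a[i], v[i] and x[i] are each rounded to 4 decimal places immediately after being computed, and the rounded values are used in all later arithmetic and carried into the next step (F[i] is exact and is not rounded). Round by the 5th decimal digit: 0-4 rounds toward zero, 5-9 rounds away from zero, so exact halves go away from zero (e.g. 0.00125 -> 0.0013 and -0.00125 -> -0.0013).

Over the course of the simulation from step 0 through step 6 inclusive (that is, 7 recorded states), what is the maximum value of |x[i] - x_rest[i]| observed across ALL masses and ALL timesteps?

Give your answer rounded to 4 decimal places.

Answer: 2.3392

Derivation:
Step 0: x=[2.0000 7.0000] v=[0.0000 0.0000]
Step 1: x=[2.1250 6.7500] v=[0.2500 -0.5000]
Step 2: x=[2.3282 6.3438] v=[0.4063 -0.8125]
Step 3: x=[2.5333 5.9337] v=[0.4102 -0.8203]
Step 4: x=[2.6635 5.6735] v=[0.2603 -0.5205]
Step 5: x=[2.6699 5.6608] v=[0.0128 -0.0255]
Step 6: x=[2.5502 5.9004] v=[-0.2395 0.4791]
Max displacement = 2.3392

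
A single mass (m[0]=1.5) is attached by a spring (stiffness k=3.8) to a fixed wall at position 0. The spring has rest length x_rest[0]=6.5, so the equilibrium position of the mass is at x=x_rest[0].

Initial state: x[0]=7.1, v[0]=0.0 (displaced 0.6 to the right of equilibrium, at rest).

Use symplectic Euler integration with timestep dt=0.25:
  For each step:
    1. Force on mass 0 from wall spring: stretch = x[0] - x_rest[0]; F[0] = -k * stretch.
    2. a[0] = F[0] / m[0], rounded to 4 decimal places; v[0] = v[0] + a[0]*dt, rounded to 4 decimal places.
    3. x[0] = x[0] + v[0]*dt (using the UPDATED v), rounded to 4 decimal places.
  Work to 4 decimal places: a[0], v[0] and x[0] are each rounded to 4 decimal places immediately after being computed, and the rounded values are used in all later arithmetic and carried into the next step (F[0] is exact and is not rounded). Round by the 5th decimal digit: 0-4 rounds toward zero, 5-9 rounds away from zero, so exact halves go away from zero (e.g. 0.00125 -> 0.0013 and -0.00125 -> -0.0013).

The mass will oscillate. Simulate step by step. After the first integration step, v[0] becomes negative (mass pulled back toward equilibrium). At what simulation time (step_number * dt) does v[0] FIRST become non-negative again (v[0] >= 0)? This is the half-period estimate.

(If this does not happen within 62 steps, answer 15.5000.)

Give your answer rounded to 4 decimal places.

Step 0: x=[7.1000] v=[0.0000]
Step 1: x=[7.0050] v=[-0.3800]
Step 2: x=[6.8301] v=[-0.6998]
Step 3: x=[6.6029] v=[-0.9089]
Step 4: x=[6.3594] v=[-0.9741]
Step 5: x=[6.1381] v=[-0.8851]
Step 6: x=[5.9741] v=[-0.6559]
Step 7: x=[5.8934] v=[-0.3228]
Step 8: x=[5.9088] v=[0.0614]
First v>=0 after going negative at step 8, time=2.0000

Answer: 2.0000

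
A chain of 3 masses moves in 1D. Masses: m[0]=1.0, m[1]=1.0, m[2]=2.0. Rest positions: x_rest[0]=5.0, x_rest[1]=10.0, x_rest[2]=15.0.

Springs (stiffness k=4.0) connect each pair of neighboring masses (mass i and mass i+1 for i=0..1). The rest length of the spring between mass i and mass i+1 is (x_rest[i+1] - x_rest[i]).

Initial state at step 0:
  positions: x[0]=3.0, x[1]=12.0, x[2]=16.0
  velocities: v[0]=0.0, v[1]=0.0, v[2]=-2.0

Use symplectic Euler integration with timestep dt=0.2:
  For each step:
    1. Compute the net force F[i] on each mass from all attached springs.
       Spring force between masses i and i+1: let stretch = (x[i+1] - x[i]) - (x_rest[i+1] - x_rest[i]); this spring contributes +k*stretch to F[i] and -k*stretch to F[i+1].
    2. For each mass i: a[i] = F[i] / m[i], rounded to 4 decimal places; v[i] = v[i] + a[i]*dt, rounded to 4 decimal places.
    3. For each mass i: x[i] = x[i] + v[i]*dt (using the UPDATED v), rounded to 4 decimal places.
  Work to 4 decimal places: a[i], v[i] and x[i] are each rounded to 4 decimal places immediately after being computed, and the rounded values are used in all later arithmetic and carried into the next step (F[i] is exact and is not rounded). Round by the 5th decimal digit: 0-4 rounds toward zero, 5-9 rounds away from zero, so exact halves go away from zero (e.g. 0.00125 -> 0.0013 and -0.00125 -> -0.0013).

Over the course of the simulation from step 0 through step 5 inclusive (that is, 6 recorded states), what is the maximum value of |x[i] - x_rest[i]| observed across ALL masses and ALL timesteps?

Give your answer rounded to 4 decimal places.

Step 0: x=[3.0000 12.0000 16.0000] v=[0.0000 0.0000 -2.0000]
Step 1: x=[3.6400 11.2000 15.6800] v=[3.2000 -4.0000 -1.6000]
Step 2: x=[4.6896 9.9072 15.4016] v=[5.2480 -6.4640 -1.3920]
Step 3: x=[5.7740 8.6587 15.0836] v=[5.4221 -6.2426 -1.5898]
Step 4: x=[6.5200 7.9766 14.6516] v=[3.7299 -3.4104 -2.1598]
Step 5: x=[6.6990 8.1295 14.0856] v=[0.8952 0.7643 -2.8298]
Max displacement = 2.0234

Answer: 2.0234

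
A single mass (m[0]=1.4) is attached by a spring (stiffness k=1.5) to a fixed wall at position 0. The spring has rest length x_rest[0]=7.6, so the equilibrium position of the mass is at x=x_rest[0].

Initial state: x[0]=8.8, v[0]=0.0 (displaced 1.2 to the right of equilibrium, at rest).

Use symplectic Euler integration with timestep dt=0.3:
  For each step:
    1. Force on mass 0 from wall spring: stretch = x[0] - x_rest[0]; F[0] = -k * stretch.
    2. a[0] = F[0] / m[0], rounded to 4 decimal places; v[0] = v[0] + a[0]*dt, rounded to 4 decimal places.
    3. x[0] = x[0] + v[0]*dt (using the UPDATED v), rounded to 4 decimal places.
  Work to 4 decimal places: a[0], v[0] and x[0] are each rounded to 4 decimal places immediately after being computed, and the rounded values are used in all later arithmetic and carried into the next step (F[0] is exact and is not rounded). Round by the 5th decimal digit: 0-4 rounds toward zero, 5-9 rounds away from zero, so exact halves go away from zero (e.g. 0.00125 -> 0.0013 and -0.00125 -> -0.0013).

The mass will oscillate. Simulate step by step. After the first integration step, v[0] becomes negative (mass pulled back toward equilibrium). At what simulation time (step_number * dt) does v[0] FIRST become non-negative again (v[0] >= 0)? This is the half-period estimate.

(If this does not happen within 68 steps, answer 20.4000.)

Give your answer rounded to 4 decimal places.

Answer: 3.3000

Derivation:
Step 0: x=[8.8000] v=[0.0000]
Step 1: x=[8.6843] v=[-0.3857]
Step 2: x=[8.4640] v=[-0.7342]
Step 3: x=[8.1604] v=[-1.0119]
Step 4: x=[7.8028] v=[-1.1920]
Step 5: x=[7.4256] v=[-1.2572]
Step 6: x=[7.0653] v=[-1.2011]
Step 7: x=[6.7565] v=[-1.0292]
Step 8: x=[6.5291] v=[-0.7581]
Step 9: x=[6.4049] v=[-0.4139]
Step 10: x=[6.3960] v=[-0.0298]
Step 11: x=[6.5032] v=[0.3572]
First v>=0 after going negative at step 11, time=3.3000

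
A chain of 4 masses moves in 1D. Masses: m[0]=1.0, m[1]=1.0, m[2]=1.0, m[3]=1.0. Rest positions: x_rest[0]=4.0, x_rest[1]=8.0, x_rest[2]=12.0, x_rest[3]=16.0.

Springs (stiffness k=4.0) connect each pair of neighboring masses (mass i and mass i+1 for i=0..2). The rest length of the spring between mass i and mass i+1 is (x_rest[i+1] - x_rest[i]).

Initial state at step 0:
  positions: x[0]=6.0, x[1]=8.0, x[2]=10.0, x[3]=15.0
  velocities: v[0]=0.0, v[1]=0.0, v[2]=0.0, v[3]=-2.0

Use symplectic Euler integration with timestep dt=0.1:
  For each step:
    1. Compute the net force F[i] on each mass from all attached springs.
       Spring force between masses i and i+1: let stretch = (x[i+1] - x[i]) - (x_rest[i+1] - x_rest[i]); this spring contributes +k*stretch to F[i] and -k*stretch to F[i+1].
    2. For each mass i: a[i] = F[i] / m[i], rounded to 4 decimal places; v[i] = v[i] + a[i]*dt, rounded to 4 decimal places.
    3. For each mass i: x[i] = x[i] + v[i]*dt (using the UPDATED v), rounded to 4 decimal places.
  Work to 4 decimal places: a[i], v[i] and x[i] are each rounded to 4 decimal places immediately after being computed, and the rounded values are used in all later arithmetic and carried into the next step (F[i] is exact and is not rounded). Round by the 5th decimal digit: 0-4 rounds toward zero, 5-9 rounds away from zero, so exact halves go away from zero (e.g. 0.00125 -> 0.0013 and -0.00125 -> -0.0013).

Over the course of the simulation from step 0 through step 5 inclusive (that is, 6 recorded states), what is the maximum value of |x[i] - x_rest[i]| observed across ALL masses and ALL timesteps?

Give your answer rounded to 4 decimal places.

Answer: 2.2479

Derivation:
Step 0: x=[6.0000 8.0000 10.0000 15.0000] v=[0.0000 0.0000 0.0000 -2.0000]
Step 1: x=[5.9200 8.0000 10.1200 14.7600] v=[-0.8000 0.0000 1.2000 -2.4000]
Step 2: x=[5.7632 8.0016 10.3408 14.4944] v=[-1.5680 0.0160 2.2080 -2.6560]
Step 3: x=[5.5359 8.0072 10.6342 14.2227] v=[-2.2726 0.0563 2.9338 -2.7174]
Step 4: x=[5.2475 8.0191 10.9660 13.9674] v=[-2.8841 0.1186 3.3184 -2.5528]
Step 5: x=[4.9100 8.0380 11.3000 13.7521] v=[-3.3755 0.1887 3.3402 -2.1534]
Max displacement = 2.2479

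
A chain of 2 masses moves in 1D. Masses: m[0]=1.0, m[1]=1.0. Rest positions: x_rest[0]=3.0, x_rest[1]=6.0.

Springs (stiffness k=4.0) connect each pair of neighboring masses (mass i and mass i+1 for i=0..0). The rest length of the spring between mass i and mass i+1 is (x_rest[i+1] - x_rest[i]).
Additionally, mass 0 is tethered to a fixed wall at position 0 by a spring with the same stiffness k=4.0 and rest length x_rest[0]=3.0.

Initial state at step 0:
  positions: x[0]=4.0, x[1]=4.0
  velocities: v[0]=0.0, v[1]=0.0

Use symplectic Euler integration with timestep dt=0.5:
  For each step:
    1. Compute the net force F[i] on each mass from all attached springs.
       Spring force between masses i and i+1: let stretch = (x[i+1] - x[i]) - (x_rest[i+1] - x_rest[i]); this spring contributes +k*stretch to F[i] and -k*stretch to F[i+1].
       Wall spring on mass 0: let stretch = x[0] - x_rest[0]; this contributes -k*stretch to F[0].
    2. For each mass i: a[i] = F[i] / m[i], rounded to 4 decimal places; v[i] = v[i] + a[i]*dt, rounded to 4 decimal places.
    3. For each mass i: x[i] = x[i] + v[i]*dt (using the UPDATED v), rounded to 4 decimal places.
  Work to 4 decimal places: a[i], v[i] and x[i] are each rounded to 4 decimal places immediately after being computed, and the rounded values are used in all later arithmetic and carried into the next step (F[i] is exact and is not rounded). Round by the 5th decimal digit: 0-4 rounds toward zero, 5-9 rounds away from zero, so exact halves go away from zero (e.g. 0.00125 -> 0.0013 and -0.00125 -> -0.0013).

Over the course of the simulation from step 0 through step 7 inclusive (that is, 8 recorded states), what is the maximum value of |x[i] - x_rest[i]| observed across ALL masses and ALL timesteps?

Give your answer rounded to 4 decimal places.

Step 0: x=[4.0000 4.0000] v=[0.0000 0.0000]
Step 1: x=[0.0000 7.0000] v=[-8.0000 6.0000]
Step 2: x=[3.0000 6.0000] v=[6.0000 -2.0000]
Step 3: x=[6.0000 5.0000] v=[6.0000 -2.0000]
Step 4: x=[2.0000 8.0000] v=[-8.0000 6.0000]
Step 5: x=[2.0000 8.0000] v=[0.0000 0.0000]
Step 6: x=[6.0000 5.0000] v=[8.0000 -6.0000]
Step 7: x=[3.0000 6.0000] v=[-6.0000 2.0000]
Max displacement = 3.0000

Answer: 3.0000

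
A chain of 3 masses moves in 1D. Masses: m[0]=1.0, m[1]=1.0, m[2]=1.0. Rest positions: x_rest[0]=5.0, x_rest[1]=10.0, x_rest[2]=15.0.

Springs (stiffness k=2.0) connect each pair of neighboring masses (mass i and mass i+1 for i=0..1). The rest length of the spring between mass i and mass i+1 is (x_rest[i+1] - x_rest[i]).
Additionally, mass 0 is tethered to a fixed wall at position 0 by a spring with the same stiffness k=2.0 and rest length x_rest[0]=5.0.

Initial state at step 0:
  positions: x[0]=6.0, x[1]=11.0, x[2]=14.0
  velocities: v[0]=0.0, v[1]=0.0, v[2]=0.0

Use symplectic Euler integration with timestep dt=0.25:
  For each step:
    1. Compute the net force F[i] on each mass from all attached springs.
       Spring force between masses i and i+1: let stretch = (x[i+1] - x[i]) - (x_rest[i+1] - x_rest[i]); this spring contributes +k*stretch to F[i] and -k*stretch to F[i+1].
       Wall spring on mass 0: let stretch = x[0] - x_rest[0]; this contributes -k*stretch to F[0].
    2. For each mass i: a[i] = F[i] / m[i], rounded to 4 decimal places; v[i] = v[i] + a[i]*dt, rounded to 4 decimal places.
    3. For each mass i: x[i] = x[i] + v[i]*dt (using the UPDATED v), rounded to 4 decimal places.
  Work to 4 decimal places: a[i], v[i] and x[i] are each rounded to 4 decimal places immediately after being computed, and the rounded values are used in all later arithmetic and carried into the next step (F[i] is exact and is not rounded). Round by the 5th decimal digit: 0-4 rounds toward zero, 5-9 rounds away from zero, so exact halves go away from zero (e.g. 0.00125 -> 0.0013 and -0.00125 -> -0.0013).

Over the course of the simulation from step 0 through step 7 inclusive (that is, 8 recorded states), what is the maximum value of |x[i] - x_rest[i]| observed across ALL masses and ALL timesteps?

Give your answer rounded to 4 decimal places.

Answer: 1.2498

Derivation:
Step 0: x=[6.0000 11.0000 14.0000] v=[0.0000 0.0000 0.0000]
Step 1: x=[5.8750 10.7500 14.2500] v=[-0.5000 -1.0000 1.0000]
Step 2: x=[5.6250 10.3281 14.6875] v=[-1.0000 -1.6875 1.7500]
Step 3: x=[5.2598 9.8633 15.2051] v=[-1.4610 -1.8594 2.0703]
Step 4: x=[4.8125 9.4907 15.6800] v=[-1.7892 -1.4903 1.8994]
Step 5: x=[4.3484 9.3070 16.0062] v=[-1.8564 -0.7348 1.3048]
Step 6: x=[3.9606 9.3409 16.1200] v=[-1.5513 0.1355 0.4552]
Step 7: x=[3.7502 9.5496 16.0114] v=[-0.8415 0.8349 -0.4344]
Max displacement = 1.2498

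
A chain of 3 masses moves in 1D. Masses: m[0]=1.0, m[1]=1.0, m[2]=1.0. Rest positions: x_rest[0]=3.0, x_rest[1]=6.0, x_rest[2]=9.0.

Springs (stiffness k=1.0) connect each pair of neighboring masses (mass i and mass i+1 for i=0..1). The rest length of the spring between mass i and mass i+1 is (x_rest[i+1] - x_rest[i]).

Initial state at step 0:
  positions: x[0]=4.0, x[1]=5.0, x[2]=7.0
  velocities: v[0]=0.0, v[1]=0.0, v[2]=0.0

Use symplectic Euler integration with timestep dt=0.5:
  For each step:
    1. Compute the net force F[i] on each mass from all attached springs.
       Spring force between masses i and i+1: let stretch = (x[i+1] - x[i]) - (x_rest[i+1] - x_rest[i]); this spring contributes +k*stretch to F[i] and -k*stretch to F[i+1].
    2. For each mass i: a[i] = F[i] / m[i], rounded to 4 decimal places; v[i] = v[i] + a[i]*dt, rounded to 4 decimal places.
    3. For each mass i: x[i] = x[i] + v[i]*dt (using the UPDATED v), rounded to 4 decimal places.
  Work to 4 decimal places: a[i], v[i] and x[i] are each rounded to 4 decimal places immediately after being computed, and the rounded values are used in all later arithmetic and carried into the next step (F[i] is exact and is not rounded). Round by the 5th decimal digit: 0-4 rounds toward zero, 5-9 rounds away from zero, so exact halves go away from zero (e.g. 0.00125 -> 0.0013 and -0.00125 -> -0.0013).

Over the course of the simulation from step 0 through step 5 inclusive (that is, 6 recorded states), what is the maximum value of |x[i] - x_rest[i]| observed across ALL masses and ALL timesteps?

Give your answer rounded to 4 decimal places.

Step 0: x=[4.0000 5.0000 7.0000] v=[0.0000 0.0000 0.0000]
Step 1: x=[3.5000 5.2500 7.2500] v=[-1.0000 0.5000 0.5000]
Step 2: x=[2.6875 5.5625 7.7500] v=[-1.6250 0.6250 1.0000]
Step 3: x=[1.8438 5.7032 8.4532] v=[-1.6875 0.2813 1.4063]
Step 4: x=[1.2149 5.5665 9.2189] v=[-1.2578 -0.2734 1.5313]
Step 5: x=[0.9239 5.2550 9.8215] v=[-0.5820 -0.6230 1.2051]
Max displacement = 2.0761

Answer: 2.0761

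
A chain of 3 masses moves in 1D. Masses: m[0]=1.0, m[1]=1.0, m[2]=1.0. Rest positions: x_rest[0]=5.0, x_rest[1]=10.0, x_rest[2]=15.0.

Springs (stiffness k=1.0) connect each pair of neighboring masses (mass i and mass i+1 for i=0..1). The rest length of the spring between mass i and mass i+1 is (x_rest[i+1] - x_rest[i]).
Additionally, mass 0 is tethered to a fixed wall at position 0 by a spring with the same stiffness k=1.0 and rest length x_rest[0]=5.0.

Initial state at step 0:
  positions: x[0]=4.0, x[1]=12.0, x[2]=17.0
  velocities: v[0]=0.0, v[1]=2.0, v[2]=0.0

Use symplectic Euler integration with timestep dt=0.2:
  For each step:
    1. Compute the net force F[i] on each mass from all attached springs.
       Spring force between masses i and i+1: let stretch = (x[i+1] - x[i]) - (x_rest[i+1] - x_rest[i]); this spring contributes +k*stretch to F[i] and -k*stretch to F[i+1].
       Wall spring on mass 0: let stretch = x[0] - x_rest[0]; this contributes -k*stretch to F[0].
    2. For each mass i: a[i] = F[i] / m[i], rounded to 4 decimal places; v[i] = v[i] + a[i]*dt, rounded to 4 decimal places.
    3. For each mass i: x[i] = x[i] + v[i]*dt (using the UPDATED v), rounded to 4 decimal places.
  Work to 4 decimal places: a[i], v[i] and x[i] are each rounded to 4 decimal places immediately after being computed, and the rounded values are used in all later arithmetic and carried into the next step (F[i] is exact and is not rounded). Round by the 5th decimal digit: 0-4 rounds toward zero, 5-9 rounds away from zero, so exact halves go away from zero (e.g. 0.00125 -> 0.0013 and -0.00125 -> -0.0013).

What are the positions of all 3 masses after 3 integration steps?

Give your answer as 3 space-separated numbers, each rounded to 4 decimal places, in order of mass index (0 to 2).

Step 0: x=[4.0000 12.0000 17.0000] v=[0.0000 2.0000 0.0000]
Step 1: x=[4.1600 12.2800 17.0000] v=[0.8000 1.4000 0.0000]
Step 2: x=[4.4784 12.4240 17.0112] v=[1.5920 0.7200 0.0560]
Step 3: x=[4.9355 12.4337 17.0389] v=[2.2854 0.0483 0.1386]

Answer: 4.9355 12.4337 17.0389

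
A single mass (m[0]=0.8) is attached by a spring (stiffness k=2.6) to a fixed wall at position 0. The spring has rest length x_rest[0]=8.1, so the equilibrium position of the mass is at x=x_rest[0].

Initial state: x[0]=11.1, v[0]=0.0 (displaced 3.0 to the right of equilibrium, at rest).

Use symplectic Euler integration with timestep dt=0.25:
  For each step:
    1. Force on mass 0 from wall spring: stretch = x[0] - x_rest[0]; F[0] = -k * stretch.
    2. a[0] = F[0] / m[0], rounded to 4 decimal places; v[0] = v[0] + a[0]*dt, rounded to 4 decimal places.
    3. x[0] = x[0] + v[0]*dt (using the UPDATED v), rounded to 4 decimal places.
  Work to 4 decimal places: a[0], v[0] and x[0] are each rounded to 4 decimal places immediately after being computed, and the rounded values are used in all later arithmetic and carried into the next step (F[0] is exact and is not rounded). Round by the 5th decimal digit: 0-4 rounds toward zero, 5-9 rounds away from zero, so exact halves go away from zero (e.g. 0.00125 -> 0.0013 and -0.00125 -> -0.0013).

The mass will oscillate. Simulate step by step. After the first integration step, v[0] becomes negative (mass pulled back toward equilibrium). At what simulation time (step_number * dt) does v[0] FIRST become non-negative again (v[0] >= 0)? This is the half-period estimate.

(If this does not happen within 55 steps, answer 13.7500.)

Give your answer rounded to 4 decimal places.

Step 0: x=[11.1000] v=[0.0000]
Step 1: x=[10.4906] v=[-2.4375]
Step 2: x=[9.3956] v=[-4.3799]
Step 3: x=[8.0375] v=[-5.4326]
Step 4: x=[6.6921] v=[-5.3818]
Step 5: x=[5.6326] v=[-4.2379]
Step 6: x=[5.0743] v=[-2.2331]
Step 7: x=[5.1306] v=[0.2253]
First v>=0 after going negative at step 7, time=1.7500

Answer: 1.7500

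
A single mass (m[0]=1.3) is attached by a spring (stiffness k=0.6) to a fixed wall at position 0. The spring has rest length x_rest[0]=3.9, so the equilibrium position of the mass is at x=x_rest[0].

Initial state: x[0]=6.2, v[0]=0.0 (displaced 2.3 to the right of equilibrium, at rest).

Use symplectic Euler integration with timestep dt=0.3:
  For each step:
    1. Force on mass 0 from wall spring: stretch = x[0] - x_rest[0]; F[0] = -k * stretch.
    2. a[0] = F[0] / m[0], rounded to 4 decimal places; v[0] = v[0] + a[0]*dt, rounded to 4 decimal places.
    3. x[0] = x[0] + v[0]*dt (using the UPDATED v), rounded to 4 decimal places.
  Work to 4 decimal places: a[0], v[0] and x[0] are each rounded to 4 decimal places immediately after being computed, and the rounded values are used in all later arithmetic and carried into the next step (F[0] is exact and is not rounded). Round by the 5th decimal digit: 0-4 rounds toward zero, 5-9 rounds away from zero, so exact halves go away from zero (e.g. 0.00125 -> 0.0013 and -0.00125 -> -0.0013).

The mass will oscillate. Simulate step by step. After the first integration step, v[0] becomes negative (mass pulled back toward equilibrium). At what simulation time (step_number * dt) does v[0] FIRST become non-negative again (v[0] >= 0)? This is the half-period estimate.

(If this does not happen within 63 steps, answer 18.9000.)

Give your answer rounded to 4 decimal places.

Step 0: x=[6.2000] v=[0.0000]
Step 1: x=[6.1045] v=[-0.3185]
Step 2: x=[5.9174] v=[-0.6238]
Step 3: x=[5.6465] v=[-0.9031]
Step 4: x=[5.3030] v=[-1.1449]
Step 5: x=[4.9012] v=[-1.3392]
Step 6: x=[4.4579] v=[-1.4778]
Step 7: x=[3.9914] v=[-1.5551]
Step 8: x=[3.5211] v=[-1.5678]
Step 9: x=[3.0665] v=[-1.5153]
Step 10: x=[2.6465] v=[-1.3999]
Step 11: x=[2.2786] v=[-1.2264]
Step 12: x=[1.9780] v=[-1.0019]
Step 13: x=[1.7573] v=[-0.7358]
Step 14: x=[1.6256] v=[-0.4391]
Step 15: x=[1.5883] v=[-0.1242]
Step 16: x=[1.6471] v=[0.1959]
First v>=0 after going negative at step 16, time=4.8000

Answer: 4.8000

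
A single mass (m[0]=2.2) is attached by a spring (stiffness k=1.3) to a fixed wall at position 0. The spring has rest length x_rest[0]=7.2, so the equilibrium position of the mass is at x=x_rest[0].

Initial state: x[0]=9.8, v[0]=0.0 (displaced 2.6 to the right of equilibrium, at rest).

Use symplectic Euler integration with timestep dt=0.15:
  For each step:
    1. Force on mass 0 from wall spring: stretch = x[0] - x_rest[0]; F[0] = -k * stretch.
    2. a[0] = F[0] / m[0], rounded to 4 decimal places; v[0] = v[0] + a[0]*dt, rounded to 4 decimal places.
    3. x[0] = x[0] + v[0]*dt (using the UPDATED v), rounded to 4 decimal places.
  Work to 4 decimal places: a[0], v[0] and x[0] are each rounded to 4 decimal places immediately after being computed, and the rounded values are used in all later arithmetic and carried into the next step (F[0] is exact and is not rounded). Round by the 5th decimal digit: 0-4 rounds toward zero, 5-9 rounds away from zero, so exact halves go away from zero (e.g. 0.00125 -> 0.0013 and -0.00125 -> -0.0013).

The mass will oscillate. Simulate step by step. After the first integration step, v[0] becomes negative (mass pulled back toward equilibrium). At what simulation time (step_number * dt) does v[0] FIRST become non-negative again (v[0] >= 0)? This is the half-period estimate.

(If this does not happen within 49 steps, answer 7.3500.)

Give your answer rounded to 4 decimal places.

Step 0: x=[9.8000] v=[0.0000]
Step 1: x=[9.7654] v=[-0.2305]
Step 2: x=[9.6967] v=[-0.4579]
Step 3: x=[9.5948] v=[-0.6792]
Step 4: x=[9.4611] v=[-0.8915]
Step 5: x=[9.2973] v=[-1.0919]
Step 6: x=[9.1056] v=[-1.2778]
Step 7: x=[8.8886] v=[-1.4467]
Step 8: x=[8.6491] v=[-1.5964]
Step 9: x=[8.3904] v=[-1.7248]
Step 10: x=[8.1159] v=[-1.8303]
Step 11: x=[7.8292] v=[-1.9115]
Step 12: x=[7.5341] v=[-1.9673]
Step 13: x=[7.2346] v=[-1.9969]
Step 14: x=[6.9346] v=[-2.0000]
Step 15: x=[6.6381] v=[-1.9765]
Step 16: x=[6.3491] v=[-1.9267]
Step 17: x=[6.0714] v=[-1.8513]
Step 18: x=[5.8087] v=[-1.7513]
Step 19: x=[5.5645] v=[-1.6280]
Step 20: x=[5.3421] v=[-1.4830]
Step 21: x=[5.1444] v=[-1.3183]
Step 22: x=[4.9740] v=[-1.1361]
Step 23: x=[4.8332] v=[-0.9388]
Step 24: x=[4.7239] v=[-0.7290]
Step 25: x=[4.6475] v=[-0.5095]
Step 26: x=[4.6050] v=[-0.2833]
Step 27: x=[4.5970] v=[-0.0533]
Step 28: x=[4.6236] v=[0.1774]
First v>=0 after going negative at step 28, time=4.2000

Answer: 4.2000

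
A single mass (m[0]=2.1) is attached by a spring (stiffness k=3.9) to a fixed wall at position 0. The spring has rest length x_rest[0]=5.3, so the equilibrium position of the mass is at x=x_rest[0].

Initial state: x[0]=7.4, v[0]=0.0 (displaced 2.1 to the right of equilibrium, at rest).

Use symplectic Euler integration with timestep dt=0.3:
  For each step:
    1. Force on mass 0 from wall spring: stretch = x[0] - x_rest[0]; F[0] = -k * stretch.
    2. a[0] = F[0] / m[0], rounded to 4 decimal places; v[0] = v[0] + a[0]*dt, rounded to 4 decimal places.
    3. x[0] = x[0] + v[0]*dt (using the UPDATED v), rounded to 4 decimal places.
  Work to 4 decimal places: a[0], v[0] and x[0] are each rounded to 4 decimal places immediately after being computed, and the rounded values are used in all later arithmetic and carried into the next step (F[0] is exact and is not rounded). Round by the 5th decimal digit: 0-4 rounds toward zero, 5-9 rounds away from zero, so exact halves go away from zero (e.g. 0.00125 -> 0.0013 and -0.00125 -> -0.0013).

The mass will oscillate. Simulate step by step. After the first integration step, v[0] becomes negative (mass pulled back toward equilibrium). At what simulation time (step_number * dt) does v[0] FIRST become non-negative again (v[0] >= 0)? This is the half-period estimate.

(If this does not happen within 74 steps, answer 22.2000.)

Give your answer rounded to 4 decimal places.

Step 0: x=[7.4000] v=[0.0000]
Step 1: x=[7.0490] v=[-1.1700]
Step 2: x=[6.4057] v=[-2.1444]
Step 3: x=[5.5776] v=[-2.7604]
Step 4: x=[4.7031] v=[-2.9151]
Step 5: x=[3.9283] v=[-2.5826]
Step 6: x=[3.3828] v=[-1.8184]
Step 7: x=[3.1577] v=[-0.7503]
Step 8: x=[3.2907] v=[0.4433]
First v>=0 after going negative at step 8, time=2.4000

Answer: 2.4000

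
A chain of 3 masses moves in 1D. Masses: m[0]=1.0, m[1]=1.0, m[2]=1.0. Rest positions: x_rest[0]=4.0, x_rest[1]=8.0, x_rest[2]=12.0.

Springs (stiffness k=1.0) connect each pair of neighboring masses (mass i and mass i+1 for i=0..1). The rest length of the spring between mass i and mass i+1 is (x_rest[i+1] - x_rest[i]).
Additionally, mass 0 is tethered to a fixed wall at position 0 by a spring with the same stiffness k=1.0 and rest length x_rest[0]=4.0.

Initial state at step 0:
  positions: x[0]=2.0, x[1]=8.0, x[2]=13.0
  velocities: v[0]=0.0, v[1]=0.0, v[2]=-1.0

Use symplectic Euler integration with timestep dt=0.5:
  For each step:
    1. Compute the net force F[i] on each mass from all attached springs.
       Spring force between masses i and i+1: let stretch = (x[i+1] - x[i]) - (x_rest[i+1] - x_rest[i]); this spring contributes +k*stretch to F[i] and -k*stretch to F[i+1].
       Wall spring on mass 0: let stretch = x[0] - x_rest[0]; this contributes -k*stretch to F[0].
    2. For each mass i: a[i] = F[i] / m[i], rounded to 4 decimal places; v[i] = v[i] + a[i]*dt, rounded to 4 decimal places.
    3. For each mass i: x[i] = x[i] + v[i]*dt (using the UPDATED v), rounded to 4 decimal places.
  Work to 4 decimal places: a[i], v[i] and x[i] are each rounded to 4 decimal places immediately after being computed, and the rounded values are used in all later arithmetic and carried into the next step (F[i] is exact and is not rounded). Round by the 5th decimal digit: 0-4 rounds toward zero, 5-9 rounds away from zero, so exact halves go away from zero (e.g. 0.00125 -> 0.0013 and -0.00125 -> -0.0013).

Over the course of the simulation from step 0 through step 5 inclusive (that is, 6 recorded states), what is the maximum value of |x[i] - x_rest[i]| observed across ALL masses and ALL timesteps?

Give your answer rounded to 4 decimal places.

Answer: 2.3457

Derivation:
Step 0: x=[2.0000 8.0000 13.0000] v=[0.0000 0.0000 -1.0000]
Step 1: x=[3.0000 7.7500 12.2500] v=[2.0000 -0.5000 -1.5000]
Step 2: x=[4.4375 7.4375 11.3750] v=[2.8750 -0.6250 -1.7500]
Step 3: x=[5.5157 7.3594 10.5156] v=[2.1563 -0.1563 -1.7188]
Step 4: x=[5.6759 7.6094 9.8672] v=[0.3203 0.5000 -1.2969]
Step 5: x=[4.9005 7.9405 9.6543] v=[-1.5509 0.6622 -0.4258]
Max displacement = 2.3457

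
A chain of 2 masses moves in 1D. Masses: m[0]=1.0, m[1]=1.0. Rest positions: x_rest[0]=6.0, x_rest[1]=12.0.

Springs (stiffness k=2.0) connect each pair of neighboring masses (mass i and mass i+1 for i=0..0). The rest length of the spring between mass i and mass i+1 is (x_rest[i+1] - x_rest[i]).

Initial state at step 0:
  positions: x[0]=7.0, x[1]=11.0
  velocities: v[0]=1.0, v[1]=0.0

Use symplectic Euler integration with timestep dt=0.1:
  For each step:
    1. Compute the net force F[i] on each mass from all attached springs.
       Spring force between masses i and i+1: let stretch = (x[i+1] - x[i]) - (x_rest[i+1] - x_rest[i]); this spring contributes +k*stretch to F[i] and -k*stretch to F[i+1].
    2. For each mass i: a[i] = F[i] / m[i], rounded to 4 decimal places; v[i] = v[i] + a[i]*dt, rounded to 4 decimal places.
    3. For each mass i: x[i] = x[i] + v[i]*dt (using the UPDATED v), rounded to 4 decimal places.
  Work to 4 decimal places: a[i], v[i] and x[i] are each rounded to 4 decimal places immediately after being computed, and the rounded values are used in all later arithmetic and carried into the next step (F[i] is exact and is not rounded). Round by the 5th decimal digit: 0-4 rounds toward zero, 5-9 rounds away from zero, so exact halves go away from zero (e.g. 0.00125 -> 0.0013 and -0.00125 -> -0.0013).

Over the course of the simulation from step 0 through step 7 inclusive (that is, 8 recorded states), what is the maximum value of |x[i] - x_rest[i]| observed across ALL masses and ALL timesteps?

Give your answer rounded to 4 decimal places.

Step 0: x=[7.0000 11.0000] v=[1.0000 0.0000]
Step 1: x=[7.0600 11.0400] v=[0.6000 0.4000]
Step 2: x=[7.0796 11.1204] v=[0.1960 0.8040]
Step 3: x=[7.0600 11.2400] v=[-0.1958 1.1958]
Step 4: x=[7.0040 11.3960] v=[-0.5598 1.5598]
Step 5: x=[6.9159 11.5841] v=[-0.8814 1.8814]
Step 6: x=[6.8011 11.7989] v=[-1.1478 2.1478]
Step 7: x=[6.6663 12.0337] v=[-1.3482 2.3482]
Max displacement = 1.0796

Answer: 1.0796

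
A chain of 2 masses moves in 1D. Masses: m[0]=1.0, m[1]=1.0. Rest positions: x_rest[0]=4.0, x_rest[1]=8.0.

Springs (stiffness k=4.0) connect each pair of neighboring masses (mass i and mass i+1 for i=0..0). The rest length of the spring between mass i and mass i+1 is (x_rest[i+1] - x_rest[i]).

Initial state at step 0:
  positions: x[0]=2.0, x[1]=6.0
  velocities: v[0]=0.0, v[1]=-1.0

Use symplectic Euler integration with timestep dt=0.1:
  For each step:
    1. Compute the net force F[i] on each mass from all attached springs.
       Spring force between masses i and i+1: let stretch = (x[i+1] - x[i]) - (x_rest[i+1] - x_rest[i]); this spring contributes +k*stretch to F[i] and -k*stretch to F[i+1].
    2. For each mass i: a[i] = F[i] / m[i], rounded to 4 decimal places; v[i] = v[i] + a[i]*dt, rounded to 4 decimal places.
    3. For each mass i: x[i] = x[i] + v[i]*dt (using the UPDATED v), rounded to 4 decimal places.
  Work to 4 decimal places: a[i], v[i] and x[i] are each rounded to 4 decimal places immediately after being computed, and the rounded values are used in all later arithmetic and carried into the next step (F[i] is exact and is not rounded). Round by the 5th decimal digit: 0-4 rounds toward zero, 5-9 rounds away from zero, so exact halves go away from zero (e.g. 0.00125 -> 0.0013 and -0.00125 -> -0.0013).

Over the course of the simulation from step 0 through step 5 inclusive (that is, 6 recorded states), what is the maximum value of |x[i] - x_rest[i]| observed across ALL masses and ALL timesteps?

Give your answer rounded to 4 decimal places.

Step 0: x=[2.0000 6.0000] v=[0.0000 -1.0000]
Step 1: x=[2.0000 5.9000] v=[0.0000 -1.0000]
Step 2: x=[1.9960 5.8040] v=[-0.0400 -0.9600]
Step 3: x=[1.9843 5.7157] v=[-0.1168 -0.8832]
Step 4: x=[1.9619 5.6381] v=[-0.2242 -0.7758]
Step 5: x=[1.9265 5.5735] v=[-0.3537 -0.6463]
Max displacement = 2.4265

Answer: 2.4265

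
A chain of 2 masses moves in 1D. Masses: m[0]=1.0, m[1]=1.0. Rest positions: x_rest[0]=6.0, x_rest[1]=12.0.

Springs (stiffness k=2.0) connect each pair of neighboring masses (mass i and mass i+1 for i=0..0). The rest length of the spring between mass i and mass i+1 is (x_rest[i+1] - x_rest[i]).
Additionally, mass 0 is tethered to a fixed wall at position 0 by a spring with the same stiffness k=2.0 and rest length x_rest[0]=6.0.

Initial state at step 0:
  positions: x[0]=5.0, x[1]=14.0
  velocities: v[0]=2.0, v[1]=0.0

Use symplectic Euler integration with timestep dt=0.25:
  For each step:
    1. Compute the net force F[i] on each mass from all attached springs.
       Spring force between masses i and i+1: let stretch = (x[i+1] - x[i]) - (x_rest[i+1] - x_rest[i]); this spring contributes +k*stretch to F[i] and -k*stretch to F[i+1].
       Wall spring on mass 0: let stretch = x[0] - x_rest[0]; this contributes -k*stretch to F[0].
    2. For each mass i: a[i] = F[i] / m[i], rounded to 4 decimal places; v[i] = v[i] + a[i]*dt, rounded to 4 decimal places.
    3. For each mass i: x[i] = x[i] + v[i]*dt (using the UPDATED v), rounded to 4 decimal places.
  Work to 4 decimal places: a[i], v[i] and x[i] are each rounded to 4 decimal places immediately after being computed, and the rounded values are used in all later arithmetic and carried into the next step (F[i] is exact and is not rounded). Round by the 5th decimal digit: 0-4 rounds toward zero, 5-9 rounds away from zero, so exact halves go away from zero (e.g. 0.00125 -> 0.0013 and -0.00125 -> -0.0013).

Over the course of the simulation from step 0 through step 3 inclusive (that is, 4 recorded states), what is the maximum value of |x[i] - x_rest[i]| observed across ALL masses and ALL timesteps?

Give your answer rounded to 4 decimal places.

Step 0: x=[5.0000 14.0000] v=[2.0000 0.0000]
Step 1: x=[6.0000 13.6250] v=[4.0000 -1.5000]
Step 2: x=[7.2031 13.0469] v=[4.8125 -2.3125]
Step 3: x=[8.2363 12.4883] v=[4.1329 -2.2344]
Max displacement = 2.2363

Answer: 2.2363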